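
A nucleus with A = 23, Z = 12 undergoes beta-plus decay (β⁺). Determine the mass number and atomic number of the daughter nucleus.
Daughter: A = 23, Z = 11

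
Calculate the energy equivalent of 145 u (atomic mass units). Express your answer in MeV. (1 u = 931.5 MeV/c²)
E = mc² = 1.351e5 MeV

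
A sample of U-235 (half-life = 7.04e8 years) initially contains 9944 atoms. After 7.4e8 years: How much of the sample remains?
N = N₀(1/2)^(t/t½) = 4799 atoms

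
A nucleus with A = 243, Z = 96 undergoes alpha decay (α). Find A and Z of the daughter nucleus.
Daughter: A = 239, Z = 94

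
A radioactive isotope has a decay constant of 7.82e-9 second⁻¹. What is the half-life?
t½ = ln(2)/λ = 8.864e7 seconds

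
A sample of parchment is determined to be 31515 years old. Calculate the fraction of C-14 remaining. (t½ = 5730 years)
N/N₀ = (1/2)^(t/t½) = 0.0221 = 2.21%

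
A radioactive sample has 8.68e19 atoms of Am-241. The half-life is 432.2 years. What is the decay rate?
A = λN = 1.392e17 decays/year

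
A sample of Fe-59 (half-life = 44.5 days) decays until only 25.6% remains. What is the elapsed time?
t = t½ × log₂(N₀/N) = 87.48 days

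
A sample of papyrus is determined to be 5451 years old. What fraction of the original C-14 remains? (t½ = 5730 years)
N/N₀ = (1/2)^(t/t½) = 0.5172 = 51.7%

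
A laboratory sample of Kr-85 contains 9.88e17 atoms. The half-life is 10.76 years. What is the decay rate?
A = λN = 6.365e16 decays/year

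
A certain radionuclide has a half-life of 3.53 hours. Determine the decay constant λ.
λ = ln(2)/t½ = 0.1964 hour⁻¹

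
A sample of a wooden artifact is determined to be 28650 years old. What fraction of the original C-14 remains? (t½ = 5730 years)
N/N₀ = (1/2)^(t/t½) = 0.03125 = 3.12%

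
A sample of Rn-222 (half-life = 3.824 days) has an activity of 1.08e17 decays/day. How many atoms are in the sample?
N = A/λ = 5.958e17 atoms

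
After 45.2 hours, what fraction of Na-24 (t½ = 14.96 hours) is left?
N/N₀ = (1/2)^(t/t½) = 0.1232 = 12.3%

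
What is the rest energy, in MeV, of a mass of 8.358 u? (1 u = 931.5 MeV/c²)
E = mc² = 7785 MeV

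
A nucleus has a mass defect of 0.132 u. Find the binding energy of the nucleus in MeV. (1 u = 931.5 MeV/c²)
B.E. = Δm × 931.5 = 123 MeV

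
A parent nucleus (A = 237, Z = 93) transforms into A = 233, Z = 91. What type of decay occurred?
ΔA = -4, ΔZ = -2 ⇒ alpha decay (α)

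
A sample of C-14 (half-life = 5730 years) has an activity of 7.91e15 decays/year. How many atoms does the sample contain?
N = A/λ = 6.539e19 atoms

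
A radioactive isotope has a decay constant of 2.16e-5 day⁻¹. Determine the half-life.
t½ = ln(2)/λ = 32090 days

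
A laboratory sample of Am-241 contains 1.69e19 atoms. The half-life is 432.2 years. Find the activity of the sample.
A = λN = 2.71e16 decays/year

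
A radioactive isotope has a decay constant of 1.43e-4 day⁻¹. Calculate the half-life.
t½ = ln(2)/λ = 4847 days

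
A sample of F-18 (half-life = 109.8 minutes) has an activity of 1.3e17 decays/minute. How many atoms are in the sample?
N = A/λ = 2.059e19 atoms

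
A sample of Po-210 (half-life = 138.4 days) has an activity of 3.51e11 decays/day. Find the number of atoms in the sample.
N = A/λ = 7.008e13 atoms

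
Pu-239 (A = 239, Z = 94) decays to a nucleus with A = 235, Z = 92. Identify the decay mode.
ΔA = -4, ΔZ = -2 ⇒ alpha decay (α)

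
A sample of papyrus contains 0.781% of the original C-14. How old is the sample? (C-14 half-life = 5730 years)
Age = t½ × log₂(1/ratio) = 40110 years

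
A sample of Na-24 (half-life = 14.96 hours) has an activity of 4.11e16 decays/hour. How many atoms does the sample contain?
N = A/λ = 8.87e17 atoms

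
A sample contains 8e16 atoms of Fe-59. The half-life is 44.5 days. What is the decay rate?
A = λN = 1.246e15 decays/day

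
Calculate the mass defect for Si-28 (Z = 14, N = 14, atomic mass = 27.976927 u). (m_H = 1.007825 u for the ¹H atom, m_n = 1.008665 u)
Δm = Z·m_H + N·m_n − M = 0.2539 u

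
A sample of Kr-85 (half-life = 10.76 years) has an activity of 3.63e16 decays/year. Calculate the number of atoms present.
N = A/λ = 5.635e17 atoms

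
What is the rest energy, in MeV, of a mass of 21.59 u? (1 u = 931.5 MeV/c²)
E = mc² = 20110 MeV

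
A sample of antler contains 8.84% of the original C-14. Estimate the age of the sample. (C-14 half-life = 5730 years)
Age = t½ × log₂(1/ratio) = 20050 years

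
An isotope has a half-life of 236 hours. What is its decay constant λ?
λ = ln(2)/t½ = 0.002937 hour⁻¹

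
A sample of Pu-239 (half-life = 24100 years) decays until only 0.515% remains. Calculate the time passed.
t = t½ × log₂(N₀/N) = 1.832e5 years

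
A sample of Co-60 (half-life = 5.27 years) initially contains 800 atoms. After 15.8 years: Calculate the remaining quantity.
N = N₀(1/2)^(t/t½) = 100.1 atoms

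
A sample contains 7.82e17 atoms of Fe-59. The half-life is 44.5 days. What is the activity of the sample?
A = λN = 1.218e16 decays/day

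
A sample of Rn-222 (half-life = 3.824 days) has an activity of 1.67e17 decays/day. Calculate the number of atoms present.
N = A/λ = 9.213e17 atoms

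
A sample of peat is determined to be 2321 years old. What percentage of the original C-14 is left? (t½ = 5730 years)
N/N₀ = (1/2)^(t/t½) = 0.7552 = 75.5%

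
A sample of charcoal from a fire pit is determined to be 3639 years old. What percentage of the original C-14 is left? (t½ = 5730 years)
N/N₀ = (1/2)^(t/t½) = 0.6439 = 64.4%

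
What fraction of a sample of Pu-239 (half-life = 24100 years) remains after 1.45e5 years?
N/N₀ = (1/2)^(t/t½) = 0.01545 = 1.54%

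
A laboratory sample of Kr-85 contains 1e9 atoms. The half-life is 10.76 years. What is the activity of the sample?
A = λN = 6.442e7 decays/year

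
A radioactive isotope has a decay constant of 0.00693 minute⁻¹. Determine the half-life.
t½ = ln(2)/λ = 100 minutes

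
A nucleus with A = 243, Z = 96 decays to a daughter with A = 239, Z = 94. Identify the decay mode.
ΔA = -4, ΔZ = -2 ⇒ alpha decay (α)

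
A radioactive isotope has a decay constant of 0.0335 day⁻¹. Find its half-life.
t½ = ln(2)/λ = 20.69 days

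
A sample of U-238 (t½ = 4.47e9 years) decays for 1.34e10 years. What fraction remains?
N/N₀ = (1/2)^(t/t½) = 0.1252 = 12.5%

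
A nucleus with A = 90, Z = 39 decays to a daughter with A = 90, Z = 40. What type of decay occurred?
ΔA = 0, ΔZ = +1 ⇒ beta-minus decay (β⁻)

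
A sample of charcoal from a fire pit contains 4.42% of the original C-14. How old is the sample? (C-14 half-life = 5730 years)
Age = t½ × log₂(1/ratio) = 25780 years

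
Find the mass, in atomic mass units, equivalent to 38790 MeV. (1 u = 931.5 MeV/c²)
m = E/c² = 41.64 u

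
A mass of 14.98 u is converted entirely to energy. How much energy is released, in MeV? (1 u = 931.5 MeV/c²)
E = mc² = 13950 MeV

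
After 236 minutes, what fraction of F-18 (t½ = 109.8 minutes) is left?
N/N₀ = (1/2)^(t/t½) = 0.2254 = 22.5%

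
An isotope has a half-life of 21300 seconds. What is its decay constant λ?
λ = ln(2)/t½ = 3.254e-5 second⁻¹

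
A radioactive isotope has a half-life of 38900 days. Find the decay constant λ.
λ = ln(2)/t½ = 1.782e-5 day⁻¹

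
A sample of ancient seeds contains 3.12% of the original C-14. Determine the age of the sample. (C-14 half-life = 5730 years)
Age = t½ × log₂(1/ratio) = 28660 years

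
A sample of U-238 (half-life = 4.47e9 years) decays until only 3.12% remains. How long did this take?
t = t½ × log₂(N₀/N) = 2.236e10 years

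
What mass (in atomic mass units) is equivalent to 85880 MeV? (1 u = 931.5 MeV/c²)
m = E/c² = 92.2 u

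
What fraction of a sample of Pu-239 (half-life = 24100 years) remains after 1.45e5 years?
N/N₀ = (1/2)^(t/t½) = 0.01545 = 1.54%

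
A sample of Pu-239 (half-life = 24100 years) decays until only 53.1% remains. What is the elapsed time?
t = t½ × log₂(N₀/N) = 22010 years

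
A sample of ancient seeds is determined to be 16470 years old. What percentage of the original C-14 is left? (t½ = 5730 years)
N/N₀ = (1/2)^(t/t½) = 0.1364 = 13.6%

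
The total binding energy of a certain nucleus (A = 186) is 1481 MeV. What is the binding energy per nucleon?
B.E./A = 1481/186 = 7.962 MeV/nucleon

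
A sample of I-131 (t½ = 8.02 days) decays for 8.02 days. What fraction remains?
N/N₀ = (1/2)^(t/t½) = 0.5 = 50%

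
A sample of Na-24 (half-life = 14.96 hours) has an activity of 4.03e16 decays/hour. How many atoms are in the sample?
N = A/λ = 8.698e17 atoms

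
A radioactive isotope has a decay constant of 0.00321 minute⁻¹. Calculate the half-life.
t½ = ln(2)/λ = 215.9 minutes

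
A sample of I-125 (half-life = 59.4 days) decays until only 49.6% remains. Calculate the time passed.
t = t½ × log₂(N₀/N) = 60.09 days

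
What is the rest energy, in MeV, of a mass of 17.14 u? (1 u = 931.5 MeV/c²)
E = mc² = 15970 MeV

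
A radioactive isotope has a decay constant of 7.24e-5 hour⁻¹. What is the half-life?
t½ = ln(2)/λ = 9574 hours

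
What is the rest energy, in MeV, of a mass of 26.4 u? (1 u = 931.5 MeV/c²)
E = mc² = 24590 MeV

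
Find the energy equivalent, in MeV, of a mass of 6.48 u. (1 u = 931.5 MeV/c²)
E = mc² = 6036 MeV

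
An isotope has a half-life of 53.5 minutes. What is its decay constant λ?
λ = ln(2)/t½ = 0.01296 minute⁻¹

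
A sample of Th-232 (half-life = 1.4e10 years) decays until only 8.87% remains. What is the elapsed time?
t = t½ × log₂(N₀/N) = 4.893e10 years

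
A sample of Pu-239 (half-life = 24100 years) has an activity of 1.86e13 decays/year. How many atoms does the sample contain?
N = A/λ = 6.467e17 atoms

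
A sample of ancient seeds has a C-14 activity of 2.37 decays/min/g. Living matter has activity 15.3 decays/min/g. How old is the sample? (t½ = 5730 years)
Age = t½ × log₂(A₀/A) = 15420 years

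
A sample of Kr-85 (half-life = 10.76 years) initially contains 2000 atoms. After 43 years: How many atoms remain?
N = N₀(1/2)^(t/t½) = 125.3 atoms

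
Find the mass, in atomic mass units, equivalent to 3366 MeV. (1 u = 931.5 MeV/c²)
m = E/c² = 3.614 u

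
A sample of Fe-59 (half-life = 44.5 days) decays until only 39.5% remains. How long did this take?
t = t½ × log₂(N₀/N) = 59.63 days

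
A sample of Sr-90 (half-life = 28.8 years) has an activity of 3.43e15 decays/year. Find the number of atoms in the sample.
N = A/λ = 1.425e17 atoms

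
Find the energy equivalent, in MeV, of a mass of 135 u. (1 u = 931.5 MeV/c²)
E = mc² = 1.258e5 MeV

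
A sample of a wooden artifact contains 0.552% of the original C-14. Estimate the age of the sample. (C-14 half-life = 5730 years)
Age = t½ × log₂(1/ratio) = 42980 years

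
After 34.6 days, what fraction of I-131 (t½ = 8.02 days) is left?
N/N₀ = (1/2)^(t/t½) = 0.05027 = 5.03%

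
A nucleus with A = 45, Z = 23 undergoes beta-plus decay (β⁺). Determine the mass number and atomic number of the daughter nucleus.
Daughter: A = 45, Z = 22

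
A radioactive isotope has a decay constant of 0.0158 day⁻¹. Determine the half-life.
t½ = ln(2)/λ = 43.87 days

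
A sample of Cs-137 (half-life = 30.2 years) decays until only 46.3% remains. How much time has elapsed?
t = t½ × log₂(N₀/N) = 33.55 years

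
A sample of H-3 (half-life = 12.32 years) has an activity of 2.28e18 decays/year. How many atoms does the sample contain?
N = A/λ = 4.052e19 atoms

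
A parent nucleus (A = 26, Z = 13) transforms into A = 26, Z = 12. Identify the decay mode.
ΔA = 0, ΔZ = -1 ⇒ beta-plus decay (β⁺) or electron capture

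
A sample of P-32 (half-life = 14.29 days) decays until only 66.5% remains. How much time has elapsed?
t = t½ × log₂(N₀/N) = 8.411 days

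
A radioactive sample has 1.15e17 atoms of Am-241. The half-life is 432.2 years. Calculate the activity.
A = λN = 1.844e14 decays/year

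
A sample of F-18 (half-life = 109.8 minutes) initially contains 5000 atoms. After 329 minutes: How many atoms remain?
N = N₀(1/2)^(t/t½) = 626.6 atoms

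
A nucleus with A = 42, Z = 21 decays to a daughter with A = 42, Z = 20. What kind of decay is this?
ΔA = 0, ΔZ = -1 ⇒ beta-plus decay (β⁺) or electron capture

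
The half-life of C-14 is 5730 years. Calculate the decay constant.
λ = ln(2)/t½ = 1.21e-4 year⁻¹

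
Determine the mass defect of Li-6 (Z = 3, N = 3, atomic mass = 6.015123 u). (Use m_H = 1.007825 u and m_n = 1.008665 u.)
Δm = Z·m_H + N·m_n − M = 0.03435 u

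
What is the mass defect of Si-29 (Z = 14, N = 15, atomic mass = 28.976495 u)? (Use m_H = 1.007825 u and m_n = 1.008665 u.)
Δm = Z·m_H + N·m_n − M = 0.263 u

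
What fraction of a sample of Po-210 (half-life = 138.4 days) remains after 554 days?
N/N₀ = (1/2)^(t/t½) = 0.06237 = 6.24%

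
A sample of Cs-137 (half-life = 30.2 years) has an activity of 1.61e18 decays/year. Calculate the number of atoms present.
N = A/λ = 7.015e19 atoms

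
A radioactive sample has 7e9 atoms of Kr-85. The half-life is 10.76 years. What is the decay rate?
A = λN = 4.509e8 decays/year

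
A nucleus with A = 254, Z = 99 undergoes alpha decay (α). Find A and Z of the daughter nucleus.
Daughter: A = 250, Z = 97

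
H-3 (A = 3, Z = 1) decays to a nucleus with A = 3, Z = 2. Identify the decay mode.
ΔA = 0, ΔZ = +1 ⇒ beta-minus decay (β⁻)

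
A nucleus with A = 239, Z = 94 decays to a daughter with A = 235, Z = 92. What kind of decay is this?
ΔA = -4, ΔZ = -2 ⇒ alpha decay (α)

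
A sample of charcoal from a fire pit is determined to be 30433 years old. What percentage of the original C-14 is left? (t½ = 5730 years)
N/N₀ = (1/2)^(t/t½) = 0.02519 = 2.52%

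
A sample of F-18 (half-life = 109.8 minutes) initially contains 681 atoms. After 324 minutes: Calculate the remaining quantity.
N = N₀(1/2)^(t/t½) = 88.08 atoms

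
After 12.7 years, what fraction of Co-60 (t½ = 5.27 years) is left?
N/N₀ = (1/2)^(t/t½) = 0.1882 = 18.8%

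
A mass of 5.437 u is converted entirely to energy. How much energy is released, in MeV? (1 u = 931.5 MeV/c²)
E = mc² = 5065 MeV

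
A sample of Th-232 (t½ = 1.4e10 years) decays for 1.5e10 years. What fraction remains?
N/N₀ = (1/2)^(t/t½) = 0.4758 = 47.6%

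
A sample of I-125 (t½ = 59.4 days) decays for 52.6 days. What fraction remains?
N/N₀ = (1/2)^(t/t½) = 0.5413 = 54.1%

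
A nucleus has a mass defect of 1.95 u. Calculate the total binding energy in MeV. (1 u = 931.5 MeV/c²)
B.E. = Δm × 931.5 = 1816 MeV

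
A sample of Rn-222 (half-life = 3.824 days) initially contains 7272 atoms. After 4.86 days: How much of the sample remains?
N = N₀(1/2)^(t/t½) = 3013 atoms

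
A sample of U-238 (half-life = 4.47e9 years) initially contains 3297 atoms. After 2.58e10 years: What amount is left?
N = N₀(1/2)^(t/t½) = 60.34 atoms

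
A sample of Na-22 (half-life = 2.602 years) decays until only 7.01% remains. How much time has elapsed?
t = t½ × log₂(N₀/N) = 9.977 years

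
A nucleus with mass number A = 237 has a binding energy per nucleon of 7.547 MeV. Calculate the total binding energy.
B.E. = 7.547 × 237 = 1789 MeV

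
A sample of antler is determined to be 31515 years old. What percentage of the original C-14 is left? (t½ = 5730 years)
N/N₀ = (1/2)^(t/t½) = 0.0221 = 2.21%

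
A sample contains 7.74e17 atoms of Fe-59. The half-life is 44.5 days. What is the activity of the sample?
A = λN = 1.206e16 decays/day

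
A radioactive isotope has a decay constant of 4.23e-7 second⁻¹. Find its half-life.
t½ = ln(2)/λ = 1.639e6 seconds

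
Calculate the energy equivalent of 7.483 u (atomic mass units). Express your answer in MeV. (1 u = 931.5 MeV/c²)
E = mc² = 6970 MeV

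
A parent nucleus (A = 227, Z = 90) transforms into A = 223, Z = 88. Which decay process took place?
ΔA = -4, ΔZ = -2 ⇒ alpha decay (α)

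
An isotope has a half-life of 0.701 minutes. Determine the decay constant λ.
λ = ln(2)/t½ = 0.9888 minute⁻¹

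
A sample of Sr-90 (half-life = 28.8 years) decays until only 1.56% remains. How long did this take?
t = t½ × log₂(N₀/N) = 172.9 years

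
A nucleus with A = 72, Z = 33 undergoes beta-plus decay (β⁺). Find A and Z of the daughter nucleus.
Daughter: A = 72, Z = 32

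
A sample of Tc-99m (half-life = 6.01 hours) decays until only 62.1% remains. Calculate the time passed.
t = t½ × log₂(N₀/N) = 4.131 hours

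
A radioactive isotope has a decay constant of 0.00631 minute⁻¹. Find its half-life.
t½ = ln(2)/λ = 109.8 minutes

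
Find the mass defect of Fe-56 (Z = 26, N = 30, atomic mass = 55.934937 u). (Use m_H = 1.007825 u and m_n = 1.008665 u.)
Δm = Z·m_H + N·m_n − M = 0.5285 u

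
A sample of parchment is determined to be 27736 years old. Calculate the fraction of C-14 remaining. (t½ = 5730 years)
N/N₀ = (1/2)^(t/t½) = 0.0349 = 3.49%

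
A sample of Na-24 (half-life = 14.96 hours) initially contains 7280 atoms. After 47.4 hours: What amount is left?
N = N₀(1/2)^(t/t½) = 809.7 atoms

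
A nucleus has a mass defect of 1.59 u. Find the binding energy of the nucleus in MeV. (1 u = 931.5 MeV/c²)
B.E. = Δm × 931.5 = 1481 MeV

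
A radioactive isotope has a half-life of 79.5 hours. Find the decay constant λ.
λ = ln(2)/t½ = 0.008719 hour⁻¹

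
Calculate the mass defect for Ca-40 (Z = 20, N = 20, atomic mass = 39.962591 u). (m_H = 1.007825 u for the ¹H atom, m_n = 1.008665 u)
Δm = Z·m_H + N·m_n − M = 0.3672 u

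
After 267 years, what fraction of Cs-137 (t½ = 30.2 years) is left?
N/N₀ = (1/2)^(t/t½) = 0.002181 = 0.218%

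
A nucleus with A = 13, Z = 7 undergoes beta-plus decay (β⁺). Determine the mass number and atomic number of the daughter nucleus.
Daughter: A = 13, Z = 6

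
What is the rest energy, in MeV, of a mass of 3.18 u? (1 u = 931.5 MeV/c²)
E = mc² = 2962 MeV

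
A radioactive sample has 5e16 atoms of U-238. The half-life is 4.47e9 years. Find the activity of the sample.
A = λN = 7.753e6 decays/year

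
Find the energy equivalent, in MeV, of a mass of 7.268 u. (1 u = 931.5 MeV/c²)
E = mc² = 6770 MeV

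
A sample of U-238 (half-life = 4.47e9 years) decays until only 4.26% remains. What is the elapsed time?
t = t½ × log₂(N₀/N) = 2.035e10 years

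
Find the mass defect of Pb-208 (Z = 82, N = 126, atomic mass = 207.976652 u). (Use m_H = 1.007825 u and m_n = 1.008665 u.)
Δm = Z·m_H + N·m_n − M = 1.757 u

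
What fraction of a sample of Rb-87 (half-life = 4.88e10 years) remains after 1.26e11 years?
N/N₀ = (1/2)^(t/t½) = 0.167 = 16.7%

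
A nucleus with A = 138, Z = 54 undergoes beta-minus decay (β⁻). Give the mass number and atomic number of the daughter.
Daughter: A = 138, Z = 55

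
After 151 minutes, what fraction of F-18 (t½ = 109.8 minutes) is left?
N/N₀ = (1/2)^(t/t½) = 0.3855 = 38.5%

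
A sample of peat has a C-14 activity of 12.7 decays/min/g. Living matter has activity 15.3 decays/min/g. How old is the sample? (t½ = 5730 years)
Age = t½ × log₂(A₀/A) = 1540 years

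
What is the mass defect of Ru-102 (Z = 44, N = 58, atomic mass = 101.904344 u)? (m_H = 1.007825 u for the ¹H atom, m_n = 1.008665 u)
Δm = Z·m_H + N·m_n − M = 0.9425 u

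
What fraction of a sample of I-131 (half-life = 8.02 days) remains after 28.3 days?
N/N₀ = (1/2)^(t/t½) = 0.08665 = 8.66%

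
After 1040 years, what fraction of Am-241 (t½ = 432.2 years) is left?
N/N₀ = (1/2)^(t/t½) = 0.1886 = 18.9%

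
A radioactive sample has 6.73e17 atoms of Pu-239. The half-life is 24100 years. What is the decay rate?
A = λN = 1.936e13 decays/year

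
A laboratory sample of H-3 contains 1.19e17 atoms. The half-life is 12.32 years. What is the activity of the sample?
A = λN = 6.695e15 decays/year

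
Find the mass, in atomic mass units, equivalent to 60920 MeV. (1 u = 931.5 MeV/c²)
m = E/c² = 65.4 u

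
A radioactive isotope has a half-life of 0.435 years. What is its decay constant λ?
λ = ln(2)/t½ = 1.593 year⁻¹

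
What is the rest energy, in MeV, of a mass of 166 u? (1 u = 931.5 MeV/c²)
E = mc² = 1.546e5 MeV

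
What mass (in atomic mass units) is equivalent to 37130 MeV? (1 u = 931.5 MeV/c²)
m = E/c² = 39.86 u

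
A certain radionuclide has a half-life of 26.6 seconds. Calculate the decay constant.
λ = ln(2)/t½ = 0.02606 second⁻¹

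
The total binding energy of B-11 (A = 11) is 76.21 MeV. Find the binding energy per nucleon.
B.E./A = 76.21/11 = 6.928 MeV/nucleon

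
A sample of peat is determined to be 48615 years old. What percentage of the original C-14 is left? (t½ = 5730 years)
N/N₀ = (1/2)^(t/t½) = 0.002792 = 0.279%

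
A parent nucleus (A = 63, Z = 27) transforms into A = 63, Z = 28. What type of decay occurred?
ΔA = 0, ΔZ = +1 ⇒ beta-minus decay (β⁻)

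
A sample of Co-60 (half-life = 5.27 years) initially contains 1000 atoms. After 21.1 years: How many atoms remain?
N = N₀(1/2)^(t/t½) = 62.34 atoms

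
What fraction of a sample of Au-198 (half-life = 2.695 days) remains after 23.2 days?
N/N₀ = (1/2)^(t/t½) = 0.002562 = 0.256%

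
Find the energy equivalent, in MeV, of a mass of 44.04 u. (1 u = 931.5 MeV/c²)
E = mc² = 41020 MeV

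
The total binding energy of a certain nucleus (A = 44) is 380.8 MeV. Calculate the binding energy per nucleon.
B.E./A = 380.8/44 = 8.655 MeV/nucleon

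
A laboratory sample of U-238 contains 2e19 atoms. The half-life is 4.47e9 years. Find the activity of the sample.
A = λN = 3.101e9 decays/year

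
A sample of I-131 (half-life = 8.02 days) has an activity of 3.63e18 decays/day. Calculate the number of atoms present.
N = A/λ = 4.2e19 atoms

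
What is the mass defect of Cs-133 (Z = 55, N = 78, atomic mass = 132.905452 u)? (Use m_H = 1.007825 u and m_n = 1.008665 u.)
Δm = Z·m_H + N·m_n − M = 1.201 u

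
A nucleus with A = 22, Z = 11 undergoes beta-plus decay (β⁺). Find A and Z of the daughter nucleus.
Daughter: A = 22, Z = 10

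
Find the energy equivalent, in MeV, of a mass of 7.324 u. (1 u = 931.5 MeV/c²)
E = mc² = 6822 MeV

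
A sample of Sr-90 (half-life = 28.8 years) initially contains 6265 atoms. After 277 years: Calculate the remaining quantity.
N = N₀(1/2)^(t/t½) = 7.973 atoms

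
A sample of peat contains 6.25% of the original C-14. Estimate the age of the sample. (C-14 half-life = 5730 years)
Age = t½ × log₂(1/ratio) = 22920 years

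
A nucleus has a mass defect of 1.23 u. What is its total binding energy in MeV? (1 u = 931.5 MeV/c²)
B.E. = Δm × 931.5 = 1146 MeV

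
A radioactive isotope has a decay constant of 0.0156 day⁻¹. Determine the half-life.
t½ = ln(2)/λ = 44.43 days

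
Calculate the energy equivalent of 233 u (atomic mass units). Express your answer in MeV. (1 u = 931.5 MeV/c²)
E = mc² = 2.17e5 MeV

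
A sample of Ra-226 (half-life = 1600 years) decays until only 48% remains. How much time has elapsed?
t = t½ × log₂(N₀/N) = 1694 years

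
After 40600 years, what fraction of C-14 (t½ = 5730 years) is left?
N/N₀ = (1/2)^(t/t½) = 0.007363 = 0.736%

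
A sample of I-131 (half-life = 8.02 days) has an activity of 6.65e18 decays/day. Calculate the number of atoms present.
N = A/λ = 7.694e19 atoms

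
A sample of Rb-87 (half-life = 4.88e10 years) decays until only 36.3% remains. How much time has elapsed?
t = t½ × log₂(N₀/N) = 7.134e10 years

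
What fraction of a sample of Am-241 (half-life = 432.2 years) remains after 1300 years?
N/N₀ = (1/2)^(t/t½) = 0.1243 = 12.4%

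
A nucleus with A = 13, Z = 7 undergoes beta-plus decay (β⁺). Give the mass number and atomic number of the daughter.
Daughter: A = 13, Z = 6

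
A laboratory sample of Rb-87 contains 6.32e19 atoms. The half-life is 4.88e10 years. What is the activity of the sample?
A = λN = 8.977e8 decays/year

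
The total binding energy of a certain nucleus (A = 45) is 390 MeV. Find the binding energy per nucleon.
B.E./A = 390/45 = 8.667 MeV/nucleon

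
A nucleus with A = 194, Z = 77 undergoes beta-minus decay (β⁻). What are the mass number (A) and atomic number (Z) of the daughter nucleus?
Daughter: A = 194, Z = 78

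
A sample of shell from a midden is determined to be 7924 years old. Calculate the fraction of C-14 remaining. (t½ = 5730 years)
N/N₀ = (1/2)^(t/t½) = 0.3834 = 38.3%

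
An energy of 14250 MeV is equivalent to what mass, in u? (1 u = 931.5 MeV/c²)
m = E/c² = 15.3 u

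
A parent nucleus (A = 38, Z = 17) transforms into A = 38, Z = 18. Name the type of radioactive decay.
ΔA = 0, ΔZ = +1 ⇒ beta-minus decay (β⁻)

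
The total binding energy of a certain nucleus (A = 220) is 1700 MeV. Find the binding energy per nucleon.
B.E./A = 1700/220 = 7.727 MeV/nucleon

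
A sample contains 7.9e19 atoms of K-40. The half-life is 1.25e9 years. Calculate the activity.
A = λN = 4.381e10 decays/year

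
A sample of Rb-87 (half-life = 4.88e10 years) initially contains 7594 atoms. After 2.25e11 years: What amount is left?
N = N₀(1/2)^(t/t½) = 310.8 atoms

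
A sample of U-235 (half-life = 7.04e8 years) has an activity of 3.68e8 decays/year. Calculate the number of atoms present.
N = A/λ = 3.738e17 atoms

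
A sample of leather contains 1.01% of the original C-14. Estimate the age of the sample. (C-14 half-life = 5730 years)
Age = t½ × log₂(1/ratio) = 37990 years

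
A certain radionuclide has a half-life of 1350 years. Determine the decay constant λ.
λ = ln(2)/t½ = 5.134e-4 year⁻¹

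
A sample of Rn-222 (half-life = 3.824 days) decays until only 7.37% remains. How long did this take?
t = t½ × log₂(N₀/N) = 14.39 days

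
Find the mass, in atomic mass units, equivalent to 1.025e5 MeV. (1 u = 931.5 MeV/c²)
m = E/c² = 110 u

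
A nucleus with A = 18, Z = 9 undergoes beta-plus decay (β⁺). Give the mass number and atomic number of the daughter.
Daughter: A = 18, Z = 8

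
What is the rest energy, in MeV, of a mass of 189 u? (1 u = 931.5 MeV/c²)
E = mc² = 1.761e5 MeV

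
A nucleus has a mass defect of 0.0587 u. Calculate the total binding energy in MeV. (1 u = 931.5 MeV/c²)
B.E. = Δm × 931.5 = 54.68 MeV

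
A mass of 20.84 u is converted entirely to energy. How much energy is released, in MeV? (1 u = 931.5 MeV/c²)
E = mc² = 19410 MeV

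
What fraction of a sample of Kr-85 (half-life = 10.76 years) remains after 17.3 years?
N/N₀ = (1/2)^(t/t½) = 0.3281 = 32.8%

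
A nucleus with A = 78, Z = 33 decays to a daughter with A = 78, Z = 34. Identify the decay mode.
ΔA = 0, ΔZ = +1 ⇒ beta-minus decay (β⁻)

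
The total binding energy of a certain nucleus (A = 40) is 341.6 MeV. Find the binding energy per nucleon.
B.E./A = 341.6/40 = 8.54 MeV/nucleon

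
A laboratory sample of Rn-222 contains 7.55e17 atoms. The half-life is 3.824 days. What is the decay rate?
A = λN = 1.369e17 decays/day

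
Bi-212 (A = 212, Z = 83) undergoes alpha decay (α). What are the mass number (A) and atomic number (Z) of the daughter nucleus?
Daughter: A = 208, Z = 81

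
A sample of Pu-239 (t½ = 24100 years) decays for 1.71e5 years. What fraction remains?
N/N₀ = (1/2)^(t/t½) = 0.007312 = 0.731%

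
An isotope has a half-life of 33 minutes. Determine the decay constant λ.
λ = ln(2)/t½ = 0.021 minute⁻¹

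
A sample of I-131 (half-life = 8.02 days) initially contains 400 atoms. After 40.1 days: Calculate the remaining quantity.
N = N₀(1/2)^(t/t½) = 12.5 atoms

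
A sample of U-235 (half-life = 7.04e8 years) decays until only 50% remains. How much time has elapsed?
t = t½ × log₂(N₀/N) = 7.04e8 years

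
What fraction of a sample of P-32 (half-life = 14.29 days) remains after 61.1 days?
N/N₀ = (1/2)^(t/t½) = 0.05163 = 5.16%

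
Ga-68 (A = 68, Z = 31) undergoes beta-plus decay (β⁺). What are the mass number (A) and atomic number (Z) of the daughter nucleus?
Daughter: A = 68, Z = 30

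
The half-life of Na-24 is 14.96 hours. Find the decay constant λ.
λ = ln(2)/t½ = 0.04633 hour⁻¹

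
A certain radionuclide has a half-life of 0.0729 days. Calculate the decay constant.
λ = ln(2)/t½ = 9.508 day⁻¹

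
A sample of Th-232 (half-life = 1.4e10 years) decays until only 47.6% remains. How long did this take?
t = t½ × log₂(N₀/N) = 1.499e10 years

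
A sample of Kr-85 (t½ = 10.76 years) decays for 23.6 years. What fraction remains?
N/N₀ = (1/2)^(t/t½) = 0.2186 = 21.9%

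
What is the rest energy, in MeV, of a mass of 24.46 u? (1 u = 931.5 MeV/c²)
E = mc² = 22780 MeV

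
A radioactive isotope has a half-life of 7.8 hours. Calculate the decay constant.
λ = ln(2)/t½ = 0.08887 hour⁻¹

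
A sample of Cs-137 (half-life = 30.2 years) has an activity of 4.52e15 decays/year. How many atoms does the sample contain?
N = A/λ = 1.969e17 atoms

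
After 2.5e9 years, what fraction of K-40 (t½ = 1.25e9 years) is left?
N/N₀ = (1/2)^(t/t½) = 0.25 = 25%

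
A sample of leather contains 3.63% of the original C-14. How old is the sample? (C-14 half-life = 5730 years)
Age = t½ × log₂(1/ratio) = 27410 years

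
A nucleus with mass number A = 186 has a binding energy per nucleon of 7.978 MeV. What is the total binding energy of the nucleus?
B.E. = 7.978 × 186 = 1484 MeV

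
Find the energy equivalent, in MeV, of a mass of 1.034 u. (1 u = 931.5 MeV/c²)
E = mc² = 963.2 MeV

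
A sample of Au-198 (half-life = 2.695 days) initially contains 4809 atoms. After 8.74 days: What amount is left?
N = N₀(1/2)^(t/t½) = 507.9 atoms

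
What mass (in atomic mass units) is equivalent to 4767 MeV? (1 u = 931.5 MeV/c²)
m = E/c² = 5.118 u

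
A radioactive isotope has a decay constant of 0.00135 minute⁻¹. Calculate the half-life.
t½ = ln(2)/λ = 513.4 minutes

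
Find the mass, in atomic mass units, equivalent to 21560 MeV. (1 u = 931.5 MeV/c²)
m = E/c² = 23.15 u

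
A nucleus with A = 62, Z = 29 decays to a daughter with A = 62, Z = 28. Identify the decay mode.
ΔA = 0, ΔZ = -1 ⇒ beta-plus decay (β⁺) or electron capture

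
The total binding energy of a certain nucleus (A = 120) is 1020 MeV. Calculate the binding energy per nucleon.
B.E./A = 1020/120 = 8.5 MeV/nucleon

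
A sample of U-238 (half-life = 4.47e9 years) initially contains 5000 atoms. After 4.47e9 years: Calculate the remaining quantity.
N = N₀(1/2)^(t/t½) = 2500 atoms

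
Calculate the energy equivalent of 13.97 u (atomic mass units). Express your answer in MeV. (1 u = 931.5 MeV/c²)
E = mc² = 13010 MeV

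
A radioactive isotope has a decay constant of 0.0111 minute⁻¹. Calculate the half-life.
t½ = ln(2)/λ = 62.45 minutes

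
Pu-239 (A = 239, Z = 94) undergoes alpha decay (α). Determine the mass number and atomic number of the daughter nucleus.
Daughter: A = 235, Z = 92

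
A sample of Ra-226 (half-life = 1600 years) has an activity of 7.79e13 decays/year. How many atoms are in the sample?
N = A/λ = 1.798e17 atoms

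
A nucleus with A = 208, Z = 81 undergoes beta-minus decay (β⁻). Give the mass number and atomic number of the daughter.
Daughter: A = 208, Z = 82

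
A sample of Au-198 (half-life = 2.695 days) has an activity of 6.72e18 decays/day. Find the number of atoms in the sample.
N = A/λ = 2.613e19 atoms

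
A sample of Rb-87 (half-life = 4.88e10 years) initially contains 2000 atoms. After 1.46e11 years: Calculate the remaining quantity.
N = N₀(1/2)^(t/t½) = 251.4 atoms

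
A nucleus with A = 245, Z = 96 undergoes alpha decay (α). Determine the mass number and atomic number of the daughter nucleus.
Daughter: A = 241, Z = 94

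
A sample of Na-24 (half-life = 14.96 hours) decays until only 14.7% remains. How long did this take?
t = t½ × log₂(N₀/N) = 41.38 hours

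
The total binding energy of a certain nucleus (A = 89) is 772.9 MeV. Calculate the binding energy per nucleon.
B.E./A = 772.9/89 = 8.684 MeV/nucleon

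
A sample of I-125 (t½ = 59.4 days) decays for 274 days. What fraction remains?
N/N₀ = (1/2)^(t/t½) = 0.04087 = 4.09%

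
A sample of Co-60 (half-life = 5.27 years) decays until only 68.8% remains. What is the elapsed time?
t = t½ × log₂(N₀/N) = 2.843 years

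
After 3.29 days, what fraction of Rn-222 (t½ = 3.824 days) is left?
N/N₀ = (1/2)^(t/t½) = 0.5508 = 55.1%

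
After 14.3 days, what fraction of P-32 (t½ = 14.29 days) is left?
N/N₀ = (1/2)^(t/t½) = 0.4998 = 50%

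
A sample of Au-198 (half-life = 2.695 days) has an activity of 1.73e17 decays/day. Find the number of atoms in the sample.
N = A/λ = 6.726e17 atoms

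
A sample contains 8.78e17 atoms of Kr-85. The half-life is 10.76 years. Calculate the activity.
A = λN = 5.656e16 decays/year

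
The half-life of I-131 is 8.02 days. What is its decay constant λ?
λ = ln(2)/t½ = 0.08643 day⁻¹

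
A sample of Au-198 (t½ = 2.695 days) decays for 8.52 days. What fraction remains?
N/N₀ = (1/2)^(t/t½) = 0.1118 = 11.2%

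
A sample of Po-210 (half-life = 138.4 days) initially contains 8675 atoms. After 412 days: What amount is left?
N = N₀(1/2)^(t/t½) = 1102 atoms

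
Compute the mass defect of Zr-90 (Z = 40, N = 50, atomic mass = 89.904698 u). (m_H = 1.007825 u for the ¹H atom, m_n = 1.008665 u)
Δm = Z·m_H + N·m_n − M = 0.8416 u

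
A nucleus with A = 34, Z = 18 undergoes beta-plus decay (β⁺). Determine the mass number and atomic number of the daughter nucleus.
Daughter: A = 34, Z = 17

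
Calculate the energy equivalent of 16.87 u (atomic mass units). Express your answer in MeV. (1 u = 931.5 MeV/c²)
E = mc² = 15710 MeV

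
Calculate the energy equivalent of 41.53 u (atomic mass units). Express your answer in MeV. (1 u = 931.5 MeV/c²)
E = mc² = 38690 MeV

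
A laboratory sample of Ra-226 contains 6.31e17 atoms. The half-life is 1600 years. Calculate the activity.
A = λN = 2.734e14 decays/year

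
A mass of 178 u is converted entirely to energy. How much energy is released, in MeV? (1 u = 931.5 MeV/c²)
E = mc² = 1.658e5 MeV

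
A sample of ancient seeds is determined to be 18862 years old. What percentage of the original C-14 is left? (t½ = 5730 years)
N/N₀ = (1/2)^(t/t½) = 0.1021 = 10.2%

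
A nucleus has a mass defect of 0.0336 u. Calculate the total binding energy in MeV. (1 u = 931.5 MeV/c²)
B.E. = Δm × 931.5 = 31.3 MeV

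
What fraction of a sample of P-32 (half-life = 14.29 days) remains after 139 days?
N/N₀ = (1/2)^(t/t½) = 0.00118 = 0.118%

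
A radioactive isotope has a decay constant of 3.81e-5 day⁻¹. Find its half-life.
t½ = ln(2)/λ = 18190 days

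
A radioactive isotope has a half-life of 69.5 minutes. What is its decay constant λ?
λ = ln(2)/t½ = 0.009973 minute⁻¹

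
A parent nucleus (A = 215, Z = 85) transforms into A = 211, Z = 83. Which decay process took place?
ΔA = -4, ΔZ = -2 ⇒ alpha decay (α)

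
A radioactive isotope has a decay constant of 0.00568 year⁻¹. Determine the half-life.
t½ = ln(2)/λ = 122 years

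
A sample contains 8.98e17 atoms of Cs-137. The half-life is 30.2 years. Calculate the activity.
A = λN = 2.061e16 decays/year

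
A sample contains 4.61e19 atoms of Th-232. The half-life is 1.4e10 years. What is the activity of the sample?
A = λN = 2.282e9 decays/year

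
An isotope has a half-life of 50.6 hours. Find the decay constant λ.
λ = ln(2)/t½ = 0.0137 hour⁻¹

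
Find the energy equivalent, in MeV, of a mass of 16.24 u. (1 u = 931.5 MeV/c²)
E = mc² = 15130 MeV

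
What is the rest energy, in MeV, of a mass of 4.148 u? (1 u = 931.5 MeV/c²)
E = mc² = 3864 MeV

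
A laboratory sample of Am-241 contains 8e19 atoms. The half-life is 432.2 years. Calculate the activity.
A = λN = 1.283e17 decays/year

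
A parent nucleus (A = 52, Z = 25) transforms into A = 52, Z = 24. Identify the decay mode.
ΔA = 0, ΔZ = -1 ⇒ beta-plus decay (β⁺) or electron capture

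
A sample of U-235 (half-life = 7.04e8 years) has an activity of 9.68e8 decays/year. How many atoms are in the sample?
N = A/λ = 9.832e17 atoms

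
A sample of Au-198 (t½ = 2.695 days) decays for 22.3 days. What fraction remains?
N/N₀ = (1/2)^(t/t½) = 0.003229 = 0.323%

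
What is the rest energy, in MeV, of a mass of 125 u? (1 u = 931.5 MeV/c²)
E = mc² = 1.164e5 MeV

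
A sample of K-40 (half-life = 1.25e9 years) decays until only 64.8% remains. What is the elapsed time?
t = t½ × log₂(N₀/N) = 7.824e8 years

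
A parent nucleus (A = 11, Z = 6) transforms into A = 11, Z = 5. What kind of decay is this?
ΔA = 0, ΔZ = -1 ⇒ beta-plus decay (β⁺) or electron capture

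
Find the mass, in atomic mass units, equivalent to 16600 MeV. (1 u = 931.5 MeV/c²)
m = E/c² = 17.82 u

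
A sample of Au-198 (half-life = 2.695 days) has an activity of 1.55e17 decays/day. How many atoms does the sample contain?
N = A/λ = 6.026e17 atoms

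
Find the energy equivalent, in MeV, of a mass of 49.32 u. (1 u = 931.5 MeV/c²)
E = mc² = 45940 MeV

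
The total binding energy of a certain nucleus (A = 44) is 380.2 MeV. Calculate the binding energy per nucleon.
B.E./A = 380.2/44 = 8.641 MeV/nucleon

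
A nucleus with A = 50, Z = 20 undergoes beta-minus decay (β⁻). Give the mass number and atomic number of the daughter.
Daughter: A = 50, Z = 21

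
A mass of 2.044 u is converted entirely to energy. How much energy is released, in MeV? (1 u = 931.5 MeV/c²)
E = mc² = 1904 MeV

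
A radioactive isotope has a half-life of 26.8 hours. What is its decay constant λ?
λ = ln(2)/t½ = 0.02586 hour⁻¹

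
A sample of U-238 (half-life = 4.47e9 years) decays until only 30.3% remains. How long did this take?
t = t½ × log₂(N₀/N) = 7.7e9 years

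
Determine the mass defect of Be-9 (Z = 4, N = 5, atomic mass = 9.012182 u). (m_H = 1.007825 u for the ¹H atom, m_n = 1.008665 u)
Δm = Z·m_H + N·m_n − M = 0.06244 u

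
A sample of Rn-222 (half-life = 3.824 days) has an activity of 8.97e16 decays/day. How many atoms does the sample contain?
N = A/λ = 4.949e17 atoms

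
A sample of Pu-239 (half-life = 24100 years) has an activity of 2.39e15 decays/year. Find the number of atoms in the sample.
N = A/λ = 8.31e19 atoms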